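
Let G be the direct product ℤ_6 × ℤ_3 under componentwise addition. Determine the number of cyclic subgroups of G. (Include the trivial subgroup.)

Each element a generates a cyclic subgroup ⟨a⟩; distinct elements may generate the same one (a cyclic group of order d has φ(d) generators).
Cyclic subgroups by order — order 1: 1; order 2: 1; order 3: 4; order 6: 4.
Total: 10.

10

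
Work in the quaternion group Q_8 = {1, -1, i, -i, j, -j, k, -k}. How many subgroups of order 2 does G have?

1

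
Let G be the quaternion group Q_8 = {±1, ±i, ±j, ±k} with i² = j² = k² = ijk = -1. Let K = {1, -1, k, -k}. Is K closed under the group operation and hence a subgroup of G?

Yes

|K| = 4 divides |G| = 8, consistent with Lagrange.
K contains the identity, every element's inverse is in K, and K is closed under ·: it is a subgroup.
In fact K = ⟨-k⟩.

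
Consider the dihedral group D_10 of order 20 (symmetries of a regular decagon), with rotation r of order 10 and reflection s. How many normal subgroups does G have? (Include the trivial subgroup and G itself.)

G has 22 subgroups. Checking conjugation-invariance by order — order 1: 1/1 normal; order 2: 1/11 normal; order 4: 0/5 normal; order 5: 1/1 normal; order 10: 3/3 normal; order 20: 1/1 normal.
Total normal subgroups: 7.

7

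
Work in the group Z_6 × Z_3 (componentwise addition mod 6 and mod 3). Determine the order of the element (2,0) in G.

3

The order of (2,0) in Z_6 × Z_3 is lcm(ord(2) in Z_6, ord(0) in Z_3).
ord(2) = 3 and ord(0) = 1, so |⟨(2,0)⟩| = lcm(3, 1) = 3.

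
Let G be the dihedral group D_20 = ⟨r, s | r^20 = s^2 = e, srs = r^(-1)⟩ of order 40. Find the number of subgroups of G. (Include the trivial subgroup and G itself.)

48

|G| = 40, so by Lagrange every subgroup order divides 40. Divisors: 1, 2, 4, 5, 8, 10, 20, 40.
Subgroups by order — order 1: 1; order 2: 21; order 4: 11; order 5: 1; order 8: 5; order 10: 5; order 20: 3; order 40: 1.
Total: 1 + 21 + 11 + 1 + 5 + 5 + 3 + 1 = 48.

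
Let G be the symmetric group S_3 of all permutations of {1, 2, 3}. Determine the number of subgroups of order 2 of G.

3

|G| = 6 and 2 | 6, so subgroups of order 2 are possible by Lagrange.
The subgroups of order 2 are: {e, (1 2)}; {e, (1 3)}; {e, (2 3)}.
So G has 3 subgroups of order 2.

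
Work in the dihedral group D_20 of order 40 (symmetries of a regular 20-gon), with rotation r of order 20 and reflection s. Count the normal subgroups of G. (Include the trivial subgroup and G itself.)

G has 48 subgroups. Checking conjugation-invariance by order — order 1: 1/1 normal; order 2: 1/21 normal; order 4: 1/11 normal; order 5: 1/1 normal; order 8: 0/5 normal; order 10: 1/5 normal; order 20: 3/3 normal; order 40: 1/1 normal.
Total normal subgroups: 9.

9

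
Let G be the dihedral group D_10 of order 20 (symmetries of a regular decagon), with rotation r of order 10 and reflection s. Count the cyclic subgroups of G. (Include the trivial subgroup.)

14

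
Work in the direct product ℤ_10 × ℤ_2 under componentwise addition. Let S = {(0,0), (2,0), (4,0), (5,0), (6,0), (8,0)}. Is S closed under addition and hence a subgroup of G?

No

|S| = 6 does not divide |G| = 20, so by Lagrange S is not a subgroup.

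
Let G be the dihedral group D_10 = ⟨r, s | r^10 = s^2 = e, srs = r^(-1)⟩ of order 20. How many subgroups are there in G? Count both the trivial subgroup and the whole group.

|G| = 20, so by Lagrange every subgroup order divides 20. Divisors: 1, 2, 4, 5, 10, 20.
Subgroups by order — order 1: 1; order 2: 11; order 4: 5; order 5: 1; order 10: 3; order 20: 1.
Total: 1 + 11 + 5 + 1 + 3 + 1 = 22.

22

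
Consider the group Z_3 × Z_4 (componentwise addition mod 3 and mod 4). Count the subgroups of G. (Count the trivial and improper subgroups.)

6

|G| = 12, so by Lagrange every subgroup order divides 12. Divisors: 1, 2, 3, 4, 6, 12.
Subgroups by order — order 1: 1; order 2: 1; order 3: 1; order 4: 1; order 6: 1; order 12: 1.
Total: 1 + 1 + 1 + 1 + 1 + 1 = 6.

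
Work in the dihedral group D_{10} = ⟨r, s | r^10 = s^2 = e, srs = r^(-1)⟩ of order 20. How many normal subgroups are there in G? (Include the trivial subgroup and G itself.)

G has 22 subgroups. Checking conjugation-invariance by order — order 1: 1/1 normal; order 2: 1/11 normal; order 4: 0/5 normal; order 5: 1/1 normal; order 10: 3/3 normal; order 20: 1/1 normal.
Total normal subgroups: 7.

7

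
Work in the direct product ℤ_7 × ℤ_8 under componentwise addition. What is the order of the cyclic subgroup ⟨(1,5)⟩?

The order of (1,5) in Z_7 × Z_8 is lcm(ord(1) in Z_7, ord(5) in Z_8).
ord(1) = 7 and ord(5) = 8, so |⟨(1,5)⟩| = lcm(7, 8) = 56.

56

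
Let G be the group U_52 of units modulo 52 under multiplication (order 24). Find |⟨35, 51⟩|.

|⟨35⟩| = 6 and |⟨51⟩| = 2, so |H| is a multiple of lcm(6, 2) = 6 and divides |G| = 24.
Closing under the operation: H = {1, 3, 9, 17, 23, 25, 27, 29, 35, 43, 49, 51}, so |H| = 12.

12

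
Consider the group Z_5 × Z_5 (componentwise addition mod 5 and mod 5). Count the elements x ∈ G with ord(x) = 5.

An element (a,b) has order lcm(ord(a), ord(b)); count pairs with lcm equal to 5.
Enumerating gives 24 such elements.

24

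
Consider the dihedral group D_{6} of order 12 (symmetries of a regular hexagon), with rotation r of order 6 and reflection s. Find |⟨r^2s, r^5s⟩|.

4

|⟨r^2s⟩| = 2 and |⟨r^5s⟩| = 2, so |H| is a multiple of lcm(2, 2) = 2 and divides |G| = 12.
Closing under the operation: H = {e, r^3, r^2s, r^5s}, so |H| = 4.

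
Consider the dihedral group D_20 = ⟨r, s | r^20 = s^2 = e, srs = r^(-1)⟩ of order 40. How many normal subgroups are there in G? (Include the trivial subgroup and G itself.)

G has 48 subgroups. Checking conjugation-invariance by order — order 1: 1/1 normal; order 2: 1/21 normal; order 4: 1/11 normal; order 5: 1/1 normal; order 8: 0/5 normal; order 10: 1/5 normal; order 20: 3/3 normal; order 40: 1/1 normal.
Total normal subgroups: 9.

9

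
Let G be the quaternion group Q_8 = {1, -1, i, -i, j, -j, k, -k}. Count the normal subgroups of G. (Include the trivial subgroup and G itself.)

G has 6 subgroups. Checking conjugation-invariance by order — order 1: 1/1 normal; order 2: 1/1 normal; order 4: 3/3 normal; order 8: 1/1 normal.
Total normal subgroups: 6.

6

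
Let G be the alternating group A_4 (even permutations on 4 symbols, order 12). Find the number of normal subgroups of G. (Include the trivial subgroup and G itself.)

3

G has 10 subgroups. Checking conjugation-invariance by order — order 1: 1/1 normal; order 2: 0/3 normal; order 3: 0/4 normal; order 4: 1/1 normal; order 12: 1/1 normal.
Total normal subgroups: 3.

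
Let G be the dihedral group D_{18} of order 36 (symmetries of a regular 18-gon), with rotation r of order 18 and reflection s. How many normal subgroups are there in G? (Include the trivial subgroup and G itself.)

G has 45 subgroups. Checking conjugation-invariance by order — order 1: 1/1 normal; order 2: 1/19 normal; order 3: 1/1 normal; order 4: 0/9 normal; order 6: 1/7 normal; order 9: 1/1 normal; order 12: 0/3 normal; order 18: 3/3 normal; order 36: 1/1 normal.
Total normal subgroups: 9.

9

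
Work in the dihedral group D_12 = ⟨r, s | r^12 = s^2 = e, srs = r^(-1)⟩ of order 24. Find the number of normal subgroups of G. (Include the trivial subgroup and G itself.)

G has 34 subgroups. Checking conjugation-invariance by order — order 1: 1/1 normal; order 2: 1/13 normal; order 3: 1/1 normal; order 4: 1/7 normal; order 6: 1/5 normal; order 8: 0/3 normal; order 12: 3/3 normal; order 24: 1/1 normal.
Total normal subgroups: 9.

9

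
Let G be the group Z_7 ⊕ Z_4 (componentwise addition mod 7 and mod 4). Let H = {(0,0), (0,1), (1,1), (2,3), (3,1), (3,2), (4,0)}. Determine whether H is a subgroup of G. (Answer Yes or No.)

No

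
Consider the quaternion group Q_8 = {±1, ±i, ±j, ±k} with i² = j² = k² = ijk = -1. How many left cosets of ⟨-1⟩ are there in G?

4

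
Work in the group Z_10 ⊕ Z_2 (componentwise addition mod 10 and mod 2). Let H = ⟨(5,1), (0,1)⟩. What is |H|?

4

|⟨(5,1)⟩| = 2 and |⟨(0,1)⟩| = 2, so |H| is a multiple of lcm(2, 2) = 2 and divides |G| = 20.
Closing under the operation: H = {(0,0), (0,1), (5,0), (5,1)}, so |H| = 4.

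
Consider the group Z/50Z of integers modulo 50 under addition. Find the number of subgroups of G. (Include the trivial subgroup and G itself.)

Subgroups of the cyclic group Z/50Z correspond bijectively to divisors of 50.
Divisors of 50: 1, 2, 5, 10, 25, 50.
So Z/50Z has 6 subgroups.

6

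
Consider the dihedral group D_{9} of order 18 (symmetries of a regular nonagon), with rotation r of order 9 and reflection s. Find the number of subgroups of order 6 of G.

3

|G| = 18 and 6 | 18, so subgroups of order 6 are possible by Lagrange.
The subgroups of order 6 are: {e, r^3, r^6, r^2s, r^5s, r^8s}; {e, r^3, r^6, s, r^3s, r^6s}; {e, r^3, r^6, rs, r^4s, r^7s}.
So G has 3 subgroups of order 6.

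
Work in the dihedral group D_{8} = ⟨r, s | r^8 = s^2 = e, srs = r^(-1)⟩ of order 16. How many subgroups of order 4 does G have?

5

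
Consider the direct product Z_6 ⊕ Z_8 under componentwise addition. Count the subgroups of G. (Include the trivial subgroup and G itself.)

|G| = 48, so by Lagrange every subgroup order divides 48. Divisors: 1, 2, 3, 4, 6, 8, 12, 16, 24, 48.
Subgroups by order — order 1: 1; order 2: 3; order 3: 1; order 4: 3; order 6: 3; order 8: 3; order 12: 3; order 16: 1; order 24: 3; order 48: 1.
Total: 1 + 3 + 1 + 3 + 3 + 3 + 3 + 1 + 3 + 1 = 22.

22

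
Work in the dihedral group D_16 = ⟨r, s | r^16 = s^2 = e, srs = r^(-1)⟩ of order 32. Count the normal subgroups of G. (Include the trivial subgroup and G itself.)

G has 36 subgroups. Checking conjugation-invariance by order — order 1: 1/1 normal; order 2: 1/17 normal; order 4: 1/9 normal; order 8: 1/5 normal; order 16: 3/3 normal; order 32: 1/1 normal.
Total normal subgroups: 8.

8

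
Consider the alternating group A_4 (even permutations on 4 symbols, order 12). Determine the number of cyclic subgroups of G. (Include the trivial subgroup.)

A cyclic subgroup of order d is generated by each of its φ(d) elements of order d, so the cyclic subgroups of order d number (#elements of order d)/φ(d).
Cyclic subgroups by order — order 1: 1; order 2: 3; order 3: 4.
Total: 8.

8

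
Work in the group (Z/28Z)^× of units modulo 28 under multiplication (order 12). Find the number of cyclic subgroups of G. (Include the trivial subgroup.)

Each element a generates a cyclic subgroup ⟨a⟩; distinct elements may generate the same one (a cyclic group of order d has φ(d) generators).
Cyclic subgroups by order — order 1: 1; order 2: 3; order 3: 1; order 6: 3.
Total: 8.

8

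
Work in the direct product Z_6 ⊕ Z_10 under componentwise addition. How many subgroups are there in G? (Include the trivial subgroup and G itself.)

20

|G| = 60, so by Lagrange every subgroup order divides 60. Divisors: 1, 2, 3, 4, 5, 6, 10, 12, 15, 20, 30, 60.
Subgroups by order — order 1: 1; order 2: 3; order 3: 1; order 4: 1; order 5: 1; order 6: 3; order 10: 3; order 12: 1; order 15: 1; order 20: 1; order 30: 3; order 60: 1.
Total: 1 + 3 + 1 + 1 + 1 + 3 + 3 + 1 + 1 + 1 + 3 + 1 = 20.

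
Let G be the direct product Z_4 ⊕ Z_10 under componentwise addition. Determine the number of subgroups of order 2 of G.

3

|G| = 40 and 2 | 40, so subgroups of order 2 are possible by Lagrange.
The subgroups of order 2 are: {(0,0), (0,5)}; {(0,0), (2,0)}; {(0,0), (2,5)}.
So G has 3 subgroups of order 2.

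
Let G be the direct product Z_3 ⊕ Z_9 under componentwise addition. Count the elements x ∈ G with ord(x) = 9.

18

An element (a,b) has order lcm(ord(a), ord(b)); count pairs with lcm equal to 9.
Enumerating gives 18 such elements.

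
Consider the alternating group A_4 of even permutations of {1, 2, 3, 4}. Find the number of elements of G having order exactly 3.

8

The elements of order 3 are: (2 3 4), (2 4 3), (1 2 3), (1 2 4), (1 3 2), (1 3 4), (1 4 2), (1 4 3).
That's 8.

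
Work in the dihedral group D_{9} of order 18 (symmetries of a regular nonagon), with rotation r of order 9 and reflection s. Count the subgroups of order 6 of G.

|G| = 18 and 6 | 18, so subgroups of order 6 are possible by Lagrange.
The subgroups of order 6 are: {e, r^3, r^6, r^2s, r^5s, r^8s}; {e, r^3, r^6, s, r^3s, r^6s}; {e, r^3, r^6, rs, r^4s, r^7s}.
So G has 3 subgroups of order 6.

3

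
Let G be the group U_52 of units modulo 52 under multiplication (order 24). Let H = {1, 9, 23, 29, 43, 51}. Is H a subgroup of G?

|H| = 6 divides |G| = 24, consistent with Lagrange.
H contains the identity, every element's inverse is in H, and H is closed under ·: it is a subgroup.
In fact H = ⟨23⟩.

Yes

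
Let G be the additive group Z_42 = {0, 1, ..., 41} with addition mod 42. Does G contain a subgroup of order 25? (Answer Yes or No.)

25 does not divide |G| = 42, so by Lagrange no subgroup of order 25 exists.

No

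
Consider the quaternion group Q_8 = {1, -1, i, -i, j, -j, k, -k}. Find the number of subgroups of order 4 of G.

3

|G| = 8 and 4 | 8, so subgroups of order 4 are possible by Lagrange.
The subgroups of order 4 are: {1, -1, i, -i}; {1, -1, j, -j}; {1, -1, k, -k}.
So G has 3 subgroups of order 4.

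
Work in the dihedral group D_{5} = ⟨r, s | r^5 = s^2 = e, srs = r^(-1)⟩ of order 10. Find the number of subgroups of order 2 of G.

|G| = 10 and 2 | 10, so subgroups of order 2 are possible by Lagrange.
The subgroups of order 2 are: {e, r^2s}; {e, r^3s}; {e, r^4s}; {e, rs}; … (5 in all).
So G has 5 subgroups of order 2.

5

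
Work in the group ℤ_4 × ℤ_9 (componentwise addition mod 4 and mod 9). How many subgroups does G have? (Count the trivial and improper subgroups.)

9

|G| = 36, so by Lagrange every subgroup order divides 36. Divisors: 1, 2, 3, 4, 6, 9, 12, 18, 36.
Subgroups by order — order 1: 1; order 2: 1; order 3: 1; order 4: 1; order 6: 1; order 9: 1; order 12: 1; order 18: 1; order 36: 1.
Total: 1 + 1 + 1 + 1 + 1 + 1 + 1 + 1 + 1 = 9.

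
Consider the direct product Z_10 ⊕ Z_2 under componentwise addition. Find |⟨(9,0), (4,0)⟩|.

|⟨(9,0)⟩| = 10 and |⟨(4,0)⟩| = 5, so |H| is a multiple of lcm(10, 5) = 10 and divides |G| = 20.
Closing under the operation: H = {(0,0), (1,0), (2,0), (3,0), (4,0), (5,0), (6,0), (7,0), (8,0), (9,0)}, so |H| = 10.

10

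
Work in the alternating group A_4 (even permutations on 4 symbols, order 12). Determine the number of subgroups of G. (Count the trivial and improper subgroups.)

|G| = 12, so by Lagrange every subgroup order divides 12. Divisors: 1, 2, 3, 4, 6, 12.
Subgroups by order — order 1: 1; order 2: 3; order 3: 4; order 4: 1; order 6: 0; order 12: 1.
Total: 1 + 3 + 4 + 1 + 0 + 1 = 10.

10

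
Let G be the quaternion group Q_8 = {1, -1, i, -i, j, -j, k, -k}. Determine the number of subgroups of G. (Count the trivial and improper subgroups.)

6

|G| = 8, so by Lagrange every subgroup order divides 8. Divisors: 1, 2, 4, 8.
Subgroups by order — order 1: 1; order 2: 1; order 4: 3; order 8: 1.
Total: 1 + 1 + 3 + 1 = 6.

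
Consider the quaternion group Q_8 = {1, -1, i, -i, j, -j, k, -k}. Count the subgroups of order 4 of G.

3

|G| = 8 and 4 | 8, so subgroups of order 4 are possible by Lagrange.
The subgroups of order 4 are: {1, -1, i, -i}; {1, -1, j, -j}; {1, -1, k, -k}.
So G has 3 subgroups of order 4.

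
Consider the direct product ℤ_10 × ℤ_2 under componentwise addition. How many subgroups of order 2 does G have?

|G| = 20 and 2 | 20, so subgroups of order 2 are possible by Lagrange.
The subgroups of order 2 are: {(0,0), (0,1)}; {(0,0), (5,0)}; {(0,0), (5,1)}.
So G has 3 subgroups of order 2.

3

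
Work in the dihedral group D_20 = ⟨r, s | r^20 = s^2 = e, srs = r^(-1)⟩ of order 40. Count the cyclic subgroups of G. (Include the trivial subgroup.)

26

A cyclic subgroup of order d is generated by each of its φ(d) elements of order d, so the cyclic subgroups of order d number (#elements of order d)/φ(d).
Cyclic subgroups by order — order 1: 1; order 2: 21; order 4: 1; order 5: 1; order 10: 1; order 20: 1.
Total: 26.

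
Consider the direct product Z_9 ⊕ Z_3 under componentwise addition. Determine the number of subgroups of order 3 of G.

4

|G| = 27 and 3 | 27, so subgroups of order 3 are possible by Lagrange.
The subgroups of order 3 are: {(0,0), (0,1), (0,2)}; {(0,0), (3,0), (6,0)}; {(0,0), (3,1), (6,2)}; {(0,0), (3,2), (6,1)}.
So G has 4 subgroups of order 3.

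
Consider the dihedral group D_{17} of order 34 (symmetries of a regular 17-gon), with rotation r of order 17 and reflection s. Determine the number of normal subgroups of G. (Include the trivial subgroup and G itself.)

G has 20 subgroups. Checking conjugation-invariance by order — order 1: 1/1 normal; order 2: 0/17 normal; order 17: 1/1 normal; order 34: 1/1 normal.
Total normal subgroups: 3.

3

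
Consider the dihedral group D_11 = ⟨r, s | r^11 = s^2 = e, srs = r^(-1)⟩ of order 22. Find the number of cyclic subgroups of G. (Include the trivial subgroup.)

A cyclic subgroup of order d is generated by each of its φ(d) elements of order d, so the cyclic subgroups of order d number (#elements of order d)/φ(d).
Cyclic subgroups by order — order 1: 1; order 2: 11; order 11: 1.
Total: 13.

13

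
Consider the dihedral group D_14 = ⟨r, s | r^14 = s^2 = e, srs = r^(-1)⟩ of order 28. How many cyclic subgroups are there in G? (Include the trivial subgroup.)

18

Group the elements of G by the cyclic subgroup they generate; each cyclic subgroup of order d accounts for φ(d) elements.
Cyclic subgroups by order — order 1: 1; order 2: 15; order 7: 1; order 14: 1.
Total: 18.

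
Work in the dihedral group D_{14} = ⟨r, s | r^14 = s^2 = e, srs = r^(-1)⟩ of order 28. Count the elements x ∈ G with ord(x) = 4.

No element of G has order 4 (even though 4 | 28).

0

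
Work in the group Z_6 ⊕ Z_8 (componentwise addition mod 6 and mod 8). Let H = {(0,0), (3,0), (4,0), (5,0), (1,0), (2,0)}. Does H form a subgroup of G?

|H| = 6 divides |G| = 48, consistent with Lagrange.
H contains the identity, every element's inverse is in H, and H is closed under +: it is a subgroup.
In fact H = ⟨(5,0)⟩.

Yes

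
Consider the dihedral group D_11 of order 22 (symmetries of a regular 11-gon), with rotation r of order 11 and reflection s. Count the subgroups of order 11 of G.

|G| = 22 and 11 | 22, so subgroups of order 11 are possible by Lagrange.
The subgroups of order 11 are: {e, r, r^2, r^3, r^4, r^5, r^6, r^7, r^8, r^9, r^10}.
So G has 1 subgroup of order 11.

1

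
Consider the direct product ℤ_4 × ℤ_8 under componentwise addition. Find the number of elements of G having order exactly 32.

An element (a,b) has order lcm(ord(a), ord(b)); count pairs with lcm equal to 32.
Enumerating gives 0 such elements.

0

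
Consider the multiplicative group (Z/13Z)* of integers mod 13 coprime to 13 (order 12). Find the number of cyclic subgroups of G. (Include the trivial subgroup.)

6

Group the elements of G by the cyclic subgroup they generate; each cyclic subgroup of order d accounts for φ(d) elements.
Cyclic subgroups by order — order 1: 1; order 2: 1; order 3: 1; order 4: 1; order 6: 1; order 12: 1.
Total: 6.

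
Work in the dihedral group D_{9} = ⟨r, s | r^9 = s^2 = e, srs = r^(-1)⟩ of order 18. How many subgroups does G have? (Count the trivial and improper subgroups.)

16

|G| = 18, so by Lagrange every subgroup order divides 18. Divisors: 1, 2, 3, 6, 9, 18.
Subgroups by order — order 1: 1; order 2: 9; order 3: 1; order 6: 3; order 9: 1; order 18: 1.
Total: 1 + 9 + 1 + 3 + 1 + 1 = 16.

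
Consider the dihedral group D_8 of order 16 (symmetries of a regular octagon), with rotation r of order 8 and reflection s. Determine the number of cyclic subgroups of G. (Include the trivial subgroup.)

Group the elements of G by the cyclic subgroup they generate; each cyclic subgroup of order d accounts for φ(d) elements.
Cyclic subgroups by order — order 1: 1; order 2: 9; order 4: 1; order 8: 1.
Total: 12.

12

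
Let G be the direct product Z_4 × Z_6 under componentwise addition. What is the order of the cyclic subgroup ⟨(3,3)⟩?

The order of (3,3) in Z_4 × Z_6 is lcm(ord(3) in Z_4, ord(3) in Z_6).
ord(3) = 4 and ord(3) = 2, so |⟨(3,3)⟩| = lcm(4, 2) = 4.

4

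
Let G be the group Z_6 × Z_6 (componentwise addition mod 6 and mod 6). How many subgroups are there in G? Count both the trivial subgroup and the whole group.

|G| = 36, so by Lagrange every subgroup order divides 36. Divisors: 1, 2, 3, 4, 6, 9, 12, 18, 36.
Subgroups by order — order 1: 1; order 2: 3; order 3: 4; order 4: 1; order 6: 12; order 9: 1; order 12: 4; order 18: 3; order 36: 1.
Total: 1 + 3 + 4 + 1 + 12 + 1 + 4 + 3 + 1 = 30.

30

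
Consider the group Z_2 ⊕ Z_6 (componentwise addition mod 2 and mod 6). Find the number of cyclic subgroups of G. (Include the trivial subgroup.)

A cyclic subgroup of order d is generated by each of its φ(d) elements of order d, so the cyclic subgroups of order d number (#elements of order d)/φ(d).
Cyclic subgroups by order — order 1: 1; order 2: 3; order 3: 1; order 6: 3.
Total: 8.

8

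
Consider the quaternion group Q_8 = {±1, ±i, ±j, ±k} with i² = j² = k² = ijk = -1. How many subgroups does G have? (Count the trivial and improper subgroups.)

6

|G| = 8, so by Lagrange every subgroup order divides 8. Divisors: 1, 2, 4, 8.
Subgroups by order — order 1: 1; order 2: 1; order 4: 3; order 8: 1.
Total: 1 + 1 + 3 + 1 = 6.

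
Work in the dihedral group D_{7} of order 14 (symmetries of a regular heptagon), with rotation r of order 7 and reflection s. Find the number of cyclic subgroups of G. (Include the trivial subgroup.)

Each element a generates a cyclic subgroup ⟨a⟩; distinct elements may generate the same one (a cyclic group of order d has φ(d) generators).
Cyclic subgroups by order — order 1: 1; order 2: 7; order 7: 1.
Total: 9.

9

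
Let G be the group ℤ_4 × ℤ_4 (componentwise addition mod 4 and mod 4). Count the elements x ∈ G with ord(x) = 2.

3

An element (a,b) has order lcm(ord(a), ord(b)); count pairs with lcm equal to 2.
Enumerating gives 3 such elements.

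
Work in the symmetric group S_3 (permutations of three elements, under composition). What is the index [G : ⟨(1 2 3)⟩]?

2

|⟨(1 2 3)⟩| = 3 and |G| = 6.
By Lagrange, [G : H] = |G|/|H| = 6/3 = 2.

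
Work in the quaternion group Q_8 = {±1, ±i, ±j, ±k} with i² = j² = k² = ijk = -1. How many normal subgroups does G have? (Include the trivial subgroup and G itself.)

6

G has 6 subgroups. Checking conjugation-invariance by order — order 1: 1/1 normal; order 2: 1/1 normal; order 4: 3/3 normal; order 8: 1/1 normal.
Total normal subgroups: 6.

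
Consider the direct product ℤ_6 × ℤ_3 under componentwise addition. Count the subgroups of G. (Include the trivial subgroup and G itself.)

12

|G| = 18, so by Lagrange every subgroup order divides 18. Divisors: 1, 2, 3, 6, 9, 18.
Subgroups by order — order 1: 1; order 2: 1; order 3: 4; order 6: 4; order 9: 1; order 18: 1.
Total: 1 + 1 + 4 + 4 + 1 + 1 = 12.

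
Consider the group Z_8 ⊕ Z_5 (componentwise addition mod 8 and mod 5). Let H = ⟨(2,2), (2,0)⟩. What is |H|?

|⟨(2,2)⟩| = 20 and |⟨(2,0)⟩| = 4, so |H| is a multiple of lcm(20, 4) = 20 and divides |G| = 40.
Closing under the operation: H = {(0,0), (0,1), (0,2), (0,3), (0,4), (2,0), (2,1), (2,2), (2,3), (2,4), (4,0), (4,1), (4,2), (4,3), (4,4), (6,0), (6,1), (6,2), (6,3), (6,4)}, so |H| = 20.

20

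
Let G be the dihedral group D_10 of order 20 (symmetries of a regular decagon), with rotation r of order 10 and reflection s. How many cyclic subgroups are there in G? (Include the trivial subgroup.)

14

A cyclic subgroup of order d is generated by each of its φ(d) elements of order d, so the cyclic subgroups of order d number (#elements of order d)/φ(d).
Cyclic subgroups by order — order 1: 1; order 2: 11; order 5: 1; order 10: 1.
Total: 14.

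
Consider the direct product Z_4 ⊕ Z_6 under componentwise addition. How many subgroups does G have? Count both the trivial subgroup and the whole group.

16

|G| = 24, so by Lagrange every subgroup order divides 24. Divisors: 1, 2, 3, 4, 6, 8, 12, 24.
Subgroups by order — order 1: 1; order 2: 3; order 3: 1; order 4: 3; order 6: 3; order 8: 1; order 12: 3; order 24: 1.
Total: 1 + 3 + 1 + 3 + 3 + 1 + 3 + 1 = 16.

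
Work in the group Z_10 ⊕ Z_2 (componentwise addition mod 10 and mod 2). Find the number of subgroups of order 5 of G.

1

|G| = 20 and 5 | 20, so subgroups of order 5 are possible by Lagrange.
The subgroups of order 5 are: {(0,0), (2,0), (4,0), (6,0), (8,0)}.
So G has 1 subgroup of order 5.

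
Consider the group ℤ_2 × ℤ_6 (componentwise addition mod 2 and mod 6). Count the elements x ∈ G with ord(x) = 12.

0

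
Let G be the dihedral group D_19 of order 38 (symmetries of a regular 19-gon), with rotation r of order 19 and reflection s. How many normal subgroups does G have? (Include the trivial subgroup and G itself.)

G has 22 subgroups. Checking conjugation-invariance by order — order 1: 1/1 normal; order 2: 0/19 normal; order 19: 1/1 normal; order 38: 1/1 normal.
Total normal subgroups: 3.

3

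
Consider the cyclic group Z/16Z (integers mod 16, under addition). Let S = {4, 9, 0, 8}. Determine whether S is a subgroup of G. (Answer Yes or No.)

No

4 ∈ S but its inverse 12 ∉ S, so S is not a subgroup.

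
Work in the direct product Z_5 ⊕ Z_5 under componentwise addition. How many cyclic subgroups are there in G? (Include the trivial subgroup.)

A cyclic subgroup of order d is generated by each of its φ(d) elements of order d, so the cyclic subgroups of order d number (#elements of order d)/φ(d).
Cyclic subgroups by order — order 1: 1; order 5: 6.
Total: 7.

7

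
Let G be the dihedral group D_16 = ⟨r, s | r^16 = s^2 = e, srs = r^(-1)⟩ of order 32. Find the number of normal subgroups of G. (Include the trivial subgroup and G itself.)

G has 36 subgroups. Checking conjugation-invariance by order — order 1: 1/1 normal; order 2: 1/17 normal; order 4: 1/9 normal; order 8: 1/5 normal; order 16: 3/3 normal; order 32: 1/1 normal.
Total normal subgroups: 8.

8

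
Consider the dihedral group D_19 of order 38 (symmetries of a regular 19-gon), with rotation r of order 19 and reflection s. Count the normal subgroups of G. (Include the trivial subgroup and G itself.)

G has 22 subgroups. Checking conjugation-invariance by order — order 1: 1/1 normal; order 2: 0/19 normal; order 19: 1/1 normal; order 38: 1/1 normal.
Total normal subgroups: 3.

3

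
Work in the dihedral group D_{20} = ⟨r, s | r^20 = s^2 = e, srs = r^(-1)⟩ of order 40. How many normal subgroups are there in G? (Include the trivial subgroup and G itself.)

9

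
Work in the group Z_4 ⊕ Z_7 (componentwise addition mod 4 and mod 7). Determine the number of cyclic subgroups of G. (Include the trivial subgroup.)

A cyclic subgroup of order d is generated by each of its φ(d) elements of order d, so the cyclic subgroups of order d number (#elements of order d)/φ(d).
Cyclic subgroups by order — order 1: 1; order 2: 1; order 4: 1; order 7: 1; order 14: 1; order 28: 1.
Total: 6.

6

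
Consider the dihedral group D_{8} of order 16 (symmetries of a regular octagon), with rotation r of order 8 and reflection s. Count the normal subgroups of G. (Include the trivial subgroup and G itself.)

G has 19 subgroups. Checking conjugation-invariance by order — order 1: 1/1 normal; order 2: 1/9 normal; order 4: 1/5 normal; order 8: 3/3 normal; order 16: 1/1 normal.
Total normal subgroups: 7.

7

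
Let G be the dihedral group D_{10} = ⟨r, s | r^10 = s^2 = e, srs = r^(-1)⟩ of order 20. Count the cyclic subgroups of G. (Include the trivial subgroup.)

14

Each element a generates a cyclic subgroup ⟨a⟩; distinct elements may generate the same one (a cyclic group of order d has φ(d) generators).
Cyclic subgroups by order — order 1: 1; order 2: 11; order 5: 1; order 10: 1.
Total: 14.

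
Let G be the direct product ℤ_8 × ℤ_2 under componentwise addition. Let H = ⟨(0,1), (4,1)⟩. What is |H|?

4

|⟨(0,1)⟩| = 2 and |⟨(4,1)⟩| = 2, so |H| is a multiple of lcm(2, 2) = 2 and divides |G| = 16.
Closing under the operation: H = {(0,0), (0,1), (4,0), (4,1)}, so |H| = 4.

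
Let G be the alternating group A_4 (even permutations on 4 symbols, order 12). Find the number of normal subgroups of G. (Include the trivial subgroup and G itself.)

3

G has 10 subgroups. Checking conjugation-invariance by order — order 1: 1/1 normal; order 2: 0/3 normal; order 3: 0/4 normal; order 4: 1/1 normal; order 12: 1/1 normal.
Total normal subgroups: 3.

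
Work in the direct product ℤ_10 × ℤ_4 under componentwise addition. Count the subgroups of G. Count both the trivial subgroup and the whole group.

16

|G| = 40, so by Lagrange every subgroup order divides 40. Divisors: 1, 2, 4, 5, 8, 10, 20, 40.
Subgroups by order — order 1: 1; order 2: 3; order 4: 3; order 5: 1; order 8: 1; order 10: 3; order 20: 3; order 40: 1.
Total: 1 + 3 + 3 + 1 + 1 + 3 + 3 + 1 = 16.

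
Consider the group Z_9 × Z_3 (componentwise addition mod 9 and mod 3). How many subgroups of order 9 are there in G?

|G| = 27 and 9 | 27, so subgroups of order 9 are possible by Lagrange.
The subgroups of order 9 are: {(0,0), (0,1), (0,2), (3,0), (3,1), (3,2), (6,0), (6,1), (6,2)}; {(0,0), (1,0), (2,0), (3,0), (4,0), (5,0), (6,0), (7,0), (8,0)}; {(0,0), (1,1), (2,2), (3,0), (4,1), (5,2), (6,0), (7,1), (8,2)}; {(0,0), (1,2), (2,1), (3,0), (4,2), (5,1), (6,0), (7,2), (8,1)}.
So G has 4 subgroups of order 9.

4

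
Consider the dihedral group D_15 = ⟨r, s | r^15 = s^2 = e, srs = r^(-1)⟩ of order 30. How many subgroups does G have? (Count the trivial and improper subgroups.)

|G| = 30, so by Lagrange every subgroup order divides 30. Divisors: 1, 2, 3, 5, 6, 10, 15, 30.
Subgroups by order — order 1: 1; order 2: 15; order 3: 1; order 5: 1; order 6: 5; order 10: 3; order 15: 1; order 30: 1.
Total: 1 + 15 + 1 + 1 + 5 + 3 + 1 + 1 = 28.

28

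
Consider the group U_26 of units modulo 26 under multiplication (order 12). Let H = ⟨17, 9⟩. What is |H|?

6

|⟨17⟩| = 6 and |⟨9⟩| = 3, so |H| is a multiple of lcm(6, 3) = 6 and divides |G| = 12.
Closing under the operation: H = {1, 3, 9, 17, 23, 25}, so |H| = 6.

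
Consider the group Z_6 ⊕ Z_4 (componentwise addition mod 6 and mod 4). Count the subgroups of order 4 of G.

3

|G| = 24 and 4 | 24, so subgroups of order 4 are possible by Lagrange.
The subgroups of order 4 are: {(0,0), (0,1), (0,2), (0,3)}; {(0,0), (0,2), (3,0), (3,2)}; {(0,0), (0,2), (3,1), (3,3)}.
So G has 3 subgroups of order 4.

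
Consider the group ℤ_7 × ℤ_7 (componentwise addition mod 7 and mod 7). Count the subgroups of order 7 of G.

|G| = 49 and 7 | 49, so subgroups of order 7 are possible by Lagrange.
The subgroups of order 7 are: {(0,0), (0,1), (0,2), (0,3), (0,4), (0,5), (0,6)}; {(0,0), (1,0), (2,0), (3,0), (4,0), (5,0), (6,0)}; {(0,0), (1,1), (2,2), (3,3), (4,4), (5,5), (6,6)}; {(0,0), (1,2), (2,4), (3,6), (4,1), (5,3), (6,5)}; … (8 in all).
So G has 8 subgroups of order 7.

8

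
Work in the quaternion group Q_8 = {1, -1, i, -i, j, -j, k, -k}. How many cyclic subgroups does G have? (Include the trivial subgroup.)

5

Group the elements of G by the cyclic subgroup they generate; each cyclic subgroup of order d accounts for φ(d) elements.
Cyclic subgroups by order — order 1: 1; order 2: 1; order 4: 3.
Total: 5.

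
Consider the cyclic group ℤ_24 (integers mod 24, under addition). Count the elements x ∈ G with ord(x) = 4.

2

In a cyclic group of order 24, the number of elements of order d (for d | 24) is φ(d).
φ(4) = 2.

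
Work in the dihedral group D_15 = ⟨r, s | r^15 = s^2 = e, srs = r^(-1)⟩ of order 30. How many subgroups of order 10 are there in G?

3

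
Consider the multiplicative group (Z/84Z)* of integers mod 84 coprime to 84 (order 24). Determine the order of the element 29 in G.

2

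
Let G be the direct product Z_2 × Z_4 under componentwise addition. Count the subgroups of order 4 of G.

3

|G| = 8 and 4 | 8, so subgroups of order 4 are possible by Lagrange.
The subgroups of order 4 are: {(0,0), (0,1), (0,2), (0,3)}; {(0,0), (0,2), (1,0), (1,2)}; {(0,0), (0,2), (1,1), (1,3)}.
So G has 3 subgroups of order 4.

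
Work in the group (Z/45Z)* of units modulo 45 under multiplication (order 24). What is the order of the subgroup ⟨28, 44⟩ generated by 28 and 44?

8

|⟨28⟩| = 4 and |⟨44⟩| = 2, so |H| is a multiple of lcm(4, 2) = 4 and divides |G| = 24.
Closing under the operation: H = {1, 8, 17, 19, 26, 28, 37, 44}, so |H| = 8.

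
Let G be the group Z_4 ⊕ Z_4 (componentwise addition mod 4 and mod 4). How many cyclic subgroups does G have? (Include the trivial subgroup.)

10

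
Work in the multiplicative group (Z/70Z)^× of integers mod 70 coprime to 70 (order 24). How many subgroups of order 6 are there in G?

3

|G| = 24 and 6 | 24, so subgroups of order 6 are possible by Lagrange.
The subgroups of order 6 are: {1, 11, 19, 51, 59, 69}; {1, 9, 11, 29, 39, 51}; {1, 11, 31, 41, 51, 61}.
So G has 3 subgroups of order 6.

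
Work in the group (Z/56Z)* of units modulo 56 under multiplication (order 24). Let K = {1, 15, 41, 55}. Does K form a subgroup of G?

|K| = 4 divides |G| = 24, consistent with Lagrange.
K contains the identity, every element's inverse is in K, and K is closed under ·: it is a subgroup.

Yes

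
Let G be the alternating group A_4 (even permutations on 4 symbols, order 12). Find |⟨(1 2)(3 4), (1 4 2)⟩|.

12

|⟨(1 2)(3 4)⟩| = 2 and |⟨(1 4 2)⟩| = 3, so |H| is a multiple of lcm(2, 3) = 6 and divides |G| = 12.
Closing {(1 2)(3 4), (1 4 2)} under the group operation gives all of G, so |H| = 12.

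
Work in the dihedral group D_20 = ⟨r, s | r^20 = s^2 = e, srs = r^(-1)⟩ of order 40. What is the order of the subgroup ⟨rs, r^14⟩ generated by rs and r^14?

20

|⟨rs⟩| = 2 and |⟨r^14⟩| = 10, so |H| is a multiple of lcm(2, 10) = 10 and divides |G| = 40.
Closing under the operation: H = {e, r^2, r^4, r^6, r^8, r^10, r^12, r^14, r^16, r^18, rs, r^3s, r^5s, r^7s, r^9s, r^11s, r^13s, r^15s, r^17s, r^19s}, so |H| = 20.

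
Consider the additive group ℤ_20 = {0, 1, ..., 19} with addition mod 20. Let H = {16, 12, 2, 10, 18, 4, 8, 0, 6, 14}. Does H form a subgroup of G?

|H| = 10 divides |G| = 20, consistent with Lagrange.
H contains the identity, every element's inverse is in H, and H is closed under +: it is a subgroup.
In fact H = ⟨2⟩.

Yes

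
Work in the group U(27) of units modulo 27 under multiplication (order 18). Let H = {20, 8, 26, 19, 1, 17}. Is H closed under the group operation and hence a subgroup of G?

No

19 ∈ H but its inverse 10 ∉ H, so H is not a subgroup.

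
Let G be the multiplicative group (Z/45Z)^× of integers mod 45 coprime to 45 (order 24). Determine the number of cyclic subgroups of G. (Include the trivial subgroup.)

Each element a generates a cyclic subgroup ⟨a⟩; distinct elements may generate the same one (a cyclic group of order d has φ(d) generators).
Cyclic subgroups by order — order 1: 1; order 2: 3; order 3: 1; order 4: 2; order 6: 3; order 12: 2.
Total: 12.

12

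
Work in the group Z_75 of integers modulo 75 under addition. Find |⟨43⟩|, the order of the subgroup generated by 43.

In Z_75, the order of an element a is n/gcd(a, n).
gcd(43, 75) = 1, so |⟨43⟩| = 75/1 = 75.

75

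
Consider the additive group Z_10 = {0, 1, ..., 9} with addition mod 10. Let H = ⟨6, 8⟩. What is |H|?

5

|⟨6⟩| = 5 and |⟨8⟩| = 5, so |H| is a multiple of lcm(5, 5) = 5 and divides |G| = 10.
Closing under the operation: H = {0, 2, 4, 6, 8}, so |H| = 5.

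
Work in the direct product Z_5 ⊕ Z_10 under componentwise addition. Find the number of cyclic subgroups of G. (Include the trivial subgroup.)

Group the elements of G by the cyclic subgroup they generate; each cyclic subgroup of order d accounts for φ(d) elements.
Cyclic subgroups by order — order 1: 1; order 2: 1; order 5: 6; order 10: 6.
Total: 14.

14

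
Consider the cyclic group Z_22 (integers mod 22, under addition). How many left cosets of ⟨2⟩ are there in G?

|⟨2⟩| = 11 and |G| = 22.
By Lagrange, [G : H] = |G|/|H| = 22/11 = 2.

2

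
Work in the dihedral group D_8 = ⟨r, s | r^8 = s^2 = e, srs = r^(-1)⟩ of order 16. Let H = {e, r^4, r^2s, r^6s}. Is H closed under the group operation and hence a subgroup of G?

|H| = 4 divides |G| = 16, consistent with Lagrange.
H contains the identity, every element's inverse is in H, and H is closed under ·: it is a subgroup.

Yes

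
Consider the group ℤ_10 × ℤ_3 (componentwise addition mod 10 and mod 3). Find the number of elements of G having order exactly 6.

2

An element (a,b) has order lcm(ord(a), ord(b)); count pairs with lcm equal to 6.
Enumerating gives 2 such elements.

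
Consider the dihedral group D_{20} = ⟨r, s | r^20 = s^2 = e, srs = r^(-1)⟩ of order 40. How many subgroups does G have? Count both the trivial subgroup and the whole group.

|G| = 40, so by Lagrange every subgroup order divides 40. Divisors: 1, 2, 4, 5, 8, 10, 20, 40.
Subgroups by order — order 1: 1; order 2: 21; order 4: 11; order 5: 1; order 8: 5; order 10: 5; order 20: 3; order 40: 1.
Total: 1 + 21 + 11 + 1 + 5 + 5 + 3 + 1 = 48.

48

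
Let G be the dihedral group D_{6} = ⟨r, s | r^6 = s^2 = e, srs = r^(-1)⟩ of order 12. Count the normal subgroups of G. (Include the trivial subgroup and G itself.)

7

G has 16 subgroups. Checking conjugation-invariance by order — order 1: 1/1 normal; order 2: 1/7 normal; order 3: 1/1 normal; order 4: 0/3 normal; order 6: 3/3 normal; order 12: 1/1 normal.
Total normal subgroups: 7.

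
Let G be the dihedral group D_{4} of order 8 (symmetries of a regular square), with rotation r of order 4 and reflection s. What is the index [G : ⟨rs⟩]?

4

|⟨rs⟩| = 2 and |G| = 8.
By Lagrange, [G : H] = |G|/|H| = 8/2 = 4.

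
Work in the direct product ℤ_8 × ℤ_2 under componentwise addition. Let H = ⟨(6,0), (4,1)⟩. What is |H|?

8

|⟨(6,0)⟩| = 4 and |⟨(4,1)⟩| = 2, so |H| is a multiple of lcm(4, 2) = 4 and divides |G| = 16.
Closing under the operation: H = {(0,0), (0,1), (2,0), (2,1), (4,0), (4,1), (6,0), (6,1)}, so |H| = 8.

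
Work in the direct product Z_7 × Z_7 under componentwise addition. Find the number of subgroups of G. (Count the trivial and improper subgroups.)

|G| = 49, so by Lagrange every subgroup order divides 49. Divisors: 1, 7, 49.
Subgroups by order — order 1: 1; order 7: 8; order 49: 1.
Total: 1 + 8 + 1 = 10.

10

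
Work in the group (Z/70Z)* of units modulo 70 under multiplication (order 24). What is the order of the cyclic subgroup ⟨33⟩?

12

Compute successive powers of 33 mod 70: 33, 39, 27, 51, 3, 29, 47, 11, …; 33^12 ≡ 1 (mod 70).
So |⟨33⟩| = 12.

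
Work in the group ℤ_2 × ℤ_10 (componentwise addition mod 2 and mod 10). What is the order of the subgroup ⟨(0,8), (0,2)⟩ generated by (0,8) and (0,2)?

5

|⟨(0,8)⟩| = 5 and |⟨(0,2)⟩| = 5, so |H| is a multiple of lcm(5, 5) = 5 and divides |G| = 20.
Closing under the operation: H = {(0,0), (0,2), (0,4), (0,6), (0,8)}, so |H| = 5.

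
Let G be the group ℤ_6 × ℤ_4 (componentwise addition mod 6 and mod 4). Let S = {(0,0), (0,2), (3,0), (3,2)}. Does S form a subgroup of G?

Yes

|S| = 4 divides |G| = 24, consistent with Lagrange.
S contains the identity, every element's inverse is in S, and S is closed under +: it is a subgroup.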